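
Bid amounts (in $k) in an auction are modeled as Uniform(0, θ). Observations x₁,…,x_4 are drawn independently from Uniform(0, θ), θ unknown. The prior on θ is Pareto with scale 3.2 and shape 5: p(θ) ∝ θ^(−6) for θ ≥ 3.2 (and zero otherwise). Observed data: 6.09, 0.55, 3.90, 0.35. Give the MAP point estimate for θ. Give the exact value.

θ̂_MAP = 6.09

The Uniform(0, θ) likelihood is θ^(−n) for θ ≥ max(xᵢ), zero otherwise. Here max(xᵢ) = 6.09.
Posterior ∝ θ^(−6) · θ^(−4) = θ^(−10) on θ ≥ max(3.2, 6.09) = 6.09.
This density is strictly decreasing in θ, so the posterior mode lies at the lower boundary of the support.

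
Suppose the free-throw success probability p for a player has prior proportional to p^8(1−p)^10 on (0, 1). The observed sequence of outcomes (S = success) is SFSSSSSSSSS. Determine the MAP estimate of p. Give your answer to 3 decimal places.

The prior density ∝ p^8(1−p)^10 is the kernel of Beta(9, 11).
Data: 10 successes in 11 trials (from the sequence). The binomial likelihood contributes p^10(1−p)^1, so the posterior is Beta(9+10, 11+1) = Beta(19, 12).
For Beta(a, b) with a, b > 1 the mode is (a−1)/(a+b−2) = 18/29 ≈ 0.621.

p̂_MAP = 0.621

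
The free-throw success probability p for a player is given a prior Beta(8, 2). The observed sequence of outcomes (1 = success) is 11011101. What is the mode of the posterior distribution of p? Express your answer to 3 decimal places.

p̂_MAP = 0.813

Prior: Beta(8, 2).
Data: 6 successes in 8 trials (from the sequence). The binomial likelihood contributes p^6(1−p)^2, so the posterior is Beta(8+6, 2+2) = Beta(14, 4).
For Beta(a, b) with a, b > 1 the mode is (a−1)/(a+b−2) = 13/16 ≈ 0.813.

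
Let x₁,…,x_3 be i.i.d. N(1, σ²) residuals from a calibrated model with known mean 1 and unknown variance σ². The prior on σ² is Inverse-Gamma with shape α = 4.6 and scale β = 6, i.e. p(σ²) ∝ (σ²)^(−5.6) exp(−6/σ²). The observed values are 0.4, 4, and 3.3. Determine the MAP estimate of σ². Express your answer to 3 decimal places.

Sum of squared deviations about the known mean: SS = (0.4−1)² + (4−1)² + (3.3−1)² = 14.65.
The Normal likelihood contributes (σ²)^(−n/2) exp(−SS/(2σ²)), so the posterior is Inverse-Gamma(α + n/2, β + SS/2) = Inverse-Gamma(6.1, 13.325).
The mode of Inverse-Gamma(a, b) is b/(a+1) = 13.325/7.1 ≈ 1.877.

σ̂²_MAP = 1.877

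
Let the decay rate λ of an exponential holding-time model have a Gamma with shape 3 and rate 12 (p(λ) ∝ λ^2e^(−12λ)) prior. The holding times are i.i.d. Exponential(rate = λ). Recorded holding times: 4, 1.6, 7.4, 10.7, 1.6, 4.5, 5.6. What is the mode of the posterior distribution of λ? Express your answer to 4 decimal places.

The Exponential(rate=λ) likelihood is ∝ λ^n e^(−λΣtᵢ). Here n = 7 and Σtᵢ = 4 + 1.6 + 7.4 + 10.7 + 1.6 + 4.5 + 5.6 = 35.4.
Posterior ∝ λ^2e^(−12λ) · λ^7e^(−35.4λ) = λ^9e^(−47.4λ), i.e. Gamma(10, 47.4).
Mode = (a−1)/b = 9/47.4 ≈ 0.1899.

λ̂_MAP = 0.1899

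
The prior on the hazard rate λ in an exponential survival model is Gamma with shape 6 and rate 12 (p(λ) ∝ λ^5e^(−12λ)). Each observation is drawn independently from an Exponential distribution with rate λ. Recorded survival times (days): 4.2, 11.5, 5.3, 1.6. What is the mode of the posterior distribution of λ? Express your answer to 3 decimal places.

λ̂_MAP = 0.260

The Exponential(rate=λ) likelihood is ∝ λ^n e^(−λΣtᵢ). Here n = 4 and Σtᵢ = 4.2 + 11.5 + 5.3 + 1.6 = 22.6.
Posterior ∝ λ^5e^(−12λ) · λ^4e^(−22.6λ) = λ^9e^(−34.6λ), i.e. Gamma(10, 34.6).
Mode = (a−1)/b = 9/34.6 ≈ 0.260.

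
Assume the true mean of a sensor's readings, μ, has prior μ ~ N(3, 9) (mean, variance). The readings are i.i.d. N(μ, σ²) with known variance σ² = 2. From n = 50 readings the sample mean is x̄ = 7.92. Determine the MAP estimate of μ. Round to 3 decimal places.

μ̂_MAP = 7.898

n = 50, x̄ = 7.92.
For a Normal prior and Normal likelihood with known variance, the posterior is Normal; its mode equals its mean, the precision-weighted average.
Prior precision 1/σ₀² = 1/9; data precision n/σ² = 50/2 = 25.
μ̂ = ((1/9)·3 + 25·7.92) / (1/9 + 25) = (595/3)/(226/9) = 1785/226 ≈ 7.898.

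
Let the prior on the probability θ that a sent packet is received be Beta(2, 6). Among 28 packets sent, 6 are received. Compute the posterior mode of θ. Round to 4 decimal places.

θ̂_MAP = 0.2059

Prior: Beta(2, 6).
Data: 6 successes in 28 trials. The binomial likelihood contributes θ^6(1−θ)^22, so the posterior is Beta(2+6, 6+22) = Beta(8, 28).
For Beta(a, b) with a, b > 1 the mode is (a−1)/(a+b−2) = 7/34 ≈ 0.2059.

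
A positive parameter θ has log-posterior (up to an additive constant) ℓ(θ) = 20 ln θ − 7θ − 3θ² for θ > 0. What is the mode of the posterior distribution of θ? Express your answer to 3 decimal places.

ℓ'(θ) = 20/θ − 7 − 6θ. Setting this to zero and multiplying by θ: 6θ² + 7θ − 20 = 0.
θ = (−7 + √(7² + 4·6·20)) / (2·6) = (−7 + √529) / 12 = (−7 + 23)/12 = 4/3.
ℓ''(θ) = −20/θ² − 6 < 0, confirming a maximum.

θ̂_MAP = 1.333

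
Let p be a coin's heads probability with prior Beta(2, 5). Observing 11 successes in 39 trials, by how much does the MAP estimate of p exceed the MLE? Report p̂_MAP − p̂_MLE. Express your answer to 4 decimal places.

Posterior is Beta(13, 33); MAP = (13−1)/(46−2) = 12/44 ≈ 0.27273.
MLE ignores the prior: p̂_MLE = k/n = 11/39 ≈ 0.28205.
Difference = 12/44 − 11/39 = -4/429 ≈ -0.0093.

MAP − MLE = -0.0093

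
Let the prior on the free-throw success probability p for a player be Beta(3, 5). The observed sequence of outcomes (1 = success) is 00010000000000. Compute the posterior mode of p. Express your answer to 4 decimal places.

Prior: Beta(3, 5).
Data: 1 success in 14 trials (from the sequence). The binomial likelihood contributes p(1−p)^13, so the posterior is Beta(3+1, 5+13) = Beta(4, 18).
For Beta(a, b) with a, b > 1 the mode is (a−1)/(a+b−2) = 3/20 ≈ 0.1500.

p̂_MAP = 0.1500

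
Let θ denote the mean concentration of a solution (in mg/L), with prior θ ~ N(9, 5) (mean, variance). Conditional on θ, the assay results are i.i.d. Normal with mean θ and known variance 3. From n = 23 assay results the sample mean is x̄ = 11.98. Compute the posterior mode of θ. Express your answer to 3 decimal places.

θ̂_MAP = 11.904

n = 23, x̄ = 11.98.
For a Normal prior and Normal likelihood with known variance, the posterior is Normal; its mode equals its mean, the precision-weighted average.
Prior precision 1/σ₀² = 1/5 = 0.2; data precision n/σ² = 23/3.
θ̂ = (0.2·9 + (23/3)·11.98) / (0.2 + 23/3) = (14047/150)/(118/15) = 14047/1180 ≈ 11.904.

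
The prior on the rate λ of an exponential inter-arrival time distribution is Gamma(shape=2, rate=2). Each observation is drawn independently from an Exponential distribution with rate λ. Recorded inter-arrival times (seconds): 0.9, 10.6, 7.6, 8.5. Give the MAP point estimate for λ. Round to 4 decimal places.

λ̂_MAP = 0.1689

The Exponential(rate=λ) likelihood is ∝ λ^n e^(−λΣtᵢ). Here n = 4 and Σtᵢ = 0.9 + 10.6 + 7.6 + 8.5 = 27.6.
Posterior ∝ λe^(−2λ) · λ^4e^(−27.6λ) = λ^5e^(−29.6λ), i.e. Gamma(6, 29.6).
Mode = (a−1)/b = 5/29.6 ≈ 0.1689.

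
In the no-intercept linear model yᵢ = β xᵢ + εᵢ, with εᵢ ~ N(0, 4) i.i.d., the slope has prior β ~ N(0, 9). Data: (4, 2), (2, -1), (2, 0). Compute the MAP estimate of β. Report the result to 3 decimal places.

β̂_MAP = 0.245

log p(β | y) = −Σ(yᵢ − βxᵢ)²/(2·4) − β²/(2·9) + const.
Setting the derivative to zero: Σxᵢ(yᵢ − βxᵢ)/4 − β/9 = 0, so β = Σxᵢyᵢ / (Σxᵢ² + σ²/τ²).
Σxᵢyᵢ = 4·2 + 2·(-1) + 2·0 = 6; Σxᵢ² = 24; σ²/τ² = 4/9.
β̂_MAP = 6 / (24 + 4/9) = 6/(220/9) = 27/110 ≈ 0.245.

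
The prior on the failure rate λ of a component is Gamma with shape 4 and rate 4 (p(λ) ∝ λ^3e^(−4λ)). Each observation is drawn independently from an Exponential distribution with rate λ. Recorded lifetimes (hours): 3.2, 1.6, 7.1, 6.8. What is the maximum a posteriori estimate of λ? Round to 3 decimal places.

The Exponential(rate=λ) likelihood is ∝ λ^n e^(−λΣtᵢ). Here n = 4 and Σtᵢ = 3.2 + 1.6 + 7.1 + 6.8 = 18.7.
Posterior ∝ λ^3e^(−4λ) · λ^4e^(−18.7λ) = λ^7e^(−22.7λ), i.e. Gamma(8, 22.7).
Mode = (a−1)/b = 7/22.7 ≈ 0.308.

λ̂_MAP = 0.308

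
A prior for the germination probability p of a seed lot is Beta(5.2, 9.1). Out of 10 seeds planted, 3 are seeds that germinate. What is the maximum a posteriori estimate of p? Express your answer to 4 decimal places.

Prior: Beta(5.2, 9.1).
Data: 3 successes in 10 trials. The binomial likelihood contributes p^3(1−p)^7, so the posterior is Beta(5.2+3, 9.1+7) = Beta(8.2, 16.1).
For Beta(a, b) with a, b > 1 the mode is (a−1)/(a+b−2) = 7.2/22.3 ≈ 0.3229.

p̂_MAP = 0.3229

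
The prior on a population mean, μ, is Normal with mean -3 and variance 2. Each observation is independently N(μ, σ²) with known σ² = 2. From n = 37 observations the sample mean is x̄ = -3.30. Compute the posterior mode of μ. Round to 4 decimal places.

n = 37, x̄ = -3.30.
For a Normal prior and Normal likelihood with known variance, the posterior is Normal; its mode equals its mean, the precision-weighted average.
Prior precision 1/σ₀² = 1/2 = 0.5; data precision n/σ² = 37/2 = 18.5.
μ̂ = (0.5·(-3) + 18.5·(-3.3)) / (0.5 + 18.5) = (-62.55)/19 = -1251/380 ≈ -3.2921.

μ̂_MAP = -3.2921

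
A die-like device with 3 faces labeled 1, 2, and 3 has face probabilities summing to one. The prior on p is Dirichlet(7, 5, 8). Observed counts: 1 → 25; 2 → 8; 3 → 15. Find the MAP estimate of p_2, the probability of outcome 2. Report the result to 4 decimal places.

The posterior is Dirichlet(αᵢ + nᵢ) = Dirichlet(32, 13, 23).
For a Dirichlet(a₁,…,a_K) with all aᵢ > 1, the mode has j-th component (aⱼ − 1)/(Σaᵢ − K).
Here Σaᵢ = 68 and K = 3, so p_2 = (13 − 1)/(68 − 3) = 12/65 ≈ 0.1846.

MAP estimate: 0.1846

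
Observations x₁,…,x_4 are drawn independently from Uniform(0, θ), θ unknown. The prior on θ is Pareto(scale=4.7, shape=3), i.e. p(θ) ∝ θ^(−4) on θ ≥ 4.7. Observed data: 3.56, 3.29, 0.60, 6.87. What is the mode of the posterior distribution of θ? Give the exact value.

θ̂_MAP = 6.87

The Uniform(0, θ) likelihood is θ^(−n) for θ ≥ max(xᵢ), zero otherwise. Here max(xᵢ) = 6.87.
Posterior ∝ θ^(−4) · θ^(−4) = θ^(−8) on θ ≥ max(4.7, 6.87) = 6.87.
This density is strictly decreasing in θ, so the posterior mode lies at the lower boundary of the support.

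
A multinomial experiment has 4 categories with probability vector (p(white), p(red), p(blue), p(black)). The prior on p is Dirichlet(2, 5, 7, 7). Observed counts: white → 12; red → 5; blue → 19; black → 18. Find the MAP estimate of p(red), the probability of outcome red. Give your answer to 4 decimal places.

MAP estimate of p(red) = 0.1268

The posterior is Dirichlet(αᵢ + nᵢ) = Dirichlet(14, 10, 26, 25).
For a Dirichlet(a₁,…,a_K) with all aᵢ > 1, the mode has j-th component (aⱼ − 1)/(Σaᵢ − K).
Here Σaᵢ = 75 and K = 4, so p(red) = (10 − 1)/(75 − 4) = 9/71 ≈ 0.1268.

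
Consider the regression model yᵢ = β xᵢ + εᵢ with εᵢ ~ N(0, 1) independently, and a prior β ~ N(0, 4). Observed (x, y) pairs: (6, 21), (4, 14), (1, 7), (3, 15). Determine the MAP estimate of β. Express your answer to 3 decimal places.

β̂_MAP = 3.759

log p(β | y) = −Σ(yᵢ − βxᵢ)²/(2·1) − β²/(2·4) + const.
Setting the derivative to zero: Σxᵢ(yᵢ − βxᵢ)/1 − β/4 = 0, so β = Σxᵢyᵢ / (Σxᵢ² + σ²/τ²).
Σxᵢyᵢ = 6·21 + 4·14 + 1·7 + 3·15 = 234; Σxᵢ² = 62; σ²/τ² = 0.25.
β̂_MAP = 234 / (62 + 0.25) = 234/62.25 ≈ 3.759.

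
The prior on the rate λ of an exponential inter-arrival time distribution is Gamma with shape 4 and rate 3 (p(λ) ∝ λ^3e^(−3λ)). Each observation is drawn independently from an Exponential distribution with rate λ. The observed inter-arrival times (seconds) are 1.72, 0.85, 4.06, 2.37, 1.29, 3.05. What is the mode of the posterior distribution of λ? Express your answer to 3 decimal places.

λ̂_MAP = 0.551

The Exponential(rate=λ) likelihood is ∝ λ^n e^(−λΣtᵢ). Here n = 6 and Σtᵢ = 1.72 + 0.85 + 4.06 + 2.37 + 1.29 + 3.05 = 13.34.
Posterior ∝ λ^3e^(−3λ) · λ^6e^(−13.34λ) = λ^9e^(−16.34λ), i.e. Gamma(10, 16.34).
Mode = (a−1)/b = 9/16.34 ≈ 0.551.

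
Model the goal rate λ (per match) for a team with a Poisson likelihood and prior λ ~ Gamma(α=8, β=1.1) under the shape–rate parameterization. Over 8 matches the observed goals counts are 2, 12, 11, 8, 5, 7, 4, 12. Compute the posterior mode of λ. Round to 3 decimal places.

Σxᵢ = 2+12+11+8+5+7+4+12 = 61, with n = 8.
Posterior ∝ λ^7e^(−1.1λ) · λ^61e^(−8λ) = λ^68e^(−9.1λ), i.e. Gamma(shape=69, rate=9.1).
The mode of a Gamma(a, b) with a ≥ 1 (shape–rate) is (a−1)/b = 68/9.1 ≈ 7.473.

λ̂_MAP = 7.473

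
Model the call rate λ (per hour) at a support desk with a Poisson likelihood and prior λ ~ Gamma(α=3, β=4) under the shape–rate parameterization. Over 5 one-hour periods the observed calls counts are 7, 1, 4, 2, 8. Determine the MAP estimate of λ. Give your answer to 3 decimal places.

λ̂_MAP = 2.667

Σxᵢ = 7+1+4+2+8 = 22, with n = 5.
Posterior ∝ λ^2e^(−4λ) · λ^22e^(−5λ) = λ^24e^(−9λ), i.e. Gamma(shape=25, rate=9).
The mode of a Gamma(a, b) with a ≥ 1 (shape–rate) is (a−1)/b = 24/9 ≈ 2.667.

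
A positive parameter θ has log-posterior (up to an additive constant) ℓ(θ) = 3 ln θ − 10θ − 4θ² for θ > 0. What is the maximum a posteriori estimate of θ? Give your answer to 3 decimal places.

θ̂_MAP = 0.250

ℓ'(θ) = 3/θ − 10 − 8θ. Setting this to zero and multiplying by θ: 8θ² + 10θ − 3 = 0.
θ = (−10 + √(10² + 4·8·3)) / (2·8) = (−10 + √196) / 16 = (−10 + 14)/16 = 1/4.
ℓ''(θ) = −3/θ² − 8 < 0, confirming a maximum.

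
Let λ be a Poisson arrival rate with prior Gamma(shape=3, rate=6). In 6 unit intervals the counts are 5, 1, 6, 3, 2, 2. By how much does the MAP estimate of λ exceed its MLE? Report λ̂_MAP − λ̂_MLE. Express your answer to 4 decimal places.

MAP − MLE = -1.4167

Σxᵢ = 19. Posterior is Gamma(22, 12); MAP = (22−1)/12 = 21/12 ≈ 1.75000.
MLE = x̄ = 19/6 ≈ 3.16667.
Difference = 21/12 − 19/6 = -17/12 ≈ -1.4167.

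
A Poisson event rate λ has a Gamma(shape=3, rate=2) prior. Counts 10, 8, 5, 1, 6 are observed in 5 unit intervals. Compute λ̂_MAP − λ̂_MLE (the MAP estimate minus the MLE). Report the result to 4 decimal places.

Σxᵢ = 30. Posterior is Gamma(33, 7); MAP = (33−1)/7 = 32/7 ≈ 4.57143.
MLE = x̄ = 30/5 ≈ 6.00000.
Difference = 32/7 − 30/5 = -10/7 ≈ -1.4286.

MAP − MLE = -1.4286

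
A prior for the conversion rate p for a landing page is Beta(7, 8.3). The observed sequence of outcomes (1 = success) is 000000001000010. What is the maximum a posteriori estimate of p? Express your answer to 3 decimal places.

p̂_MAP = 0.283

Prior: Beta(7, 8.3).
Data: 2 successes in 15 trials (from the sequence). The binomial likelihood contributes p^2(1−p)^13, so the posterior is Beta(7+2, 8.3+13) = Beta(9, 21.3).
For Beta(a, b) with a, b > 1 the mode is (a−1)/(a+b−2) = 8/28.3 ≈ 0.283.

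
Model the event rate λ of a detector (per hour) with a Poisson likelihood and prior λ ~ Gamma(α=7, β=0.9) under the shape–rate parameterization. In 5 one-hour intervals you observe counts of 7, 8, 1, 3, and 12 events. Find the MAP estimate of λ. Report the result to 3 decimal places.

λ̂_MAP = 6.271

Σxᵢ = 7+8+1+3+12 = 31, with n = 5.
Posterior ∝ λ^6e^(−0.9λ) · λ^31e^(−5λ) = λ^37e^(−5.9λ), i.e. Gamma(shape=38, rate=5.9).
The mode of a Gamma(a, b) with a ≥ 1 (shape–rate) is (a−1)/b = 37/5.9 ≈ 6.271.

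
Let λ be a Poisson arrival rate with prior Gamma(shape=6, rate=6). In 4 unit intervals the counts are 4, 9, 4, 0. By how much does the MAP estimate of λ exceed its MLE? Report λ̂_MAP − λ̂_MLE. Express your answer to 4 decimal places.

MAP − MLE = -2.0500

Σxᵢ = 17. Posterior is Gamma(23, 10); MAP = (23−1)/10 = 22/10 ≈ 2.20000.
MLE = x̄ = 17/4 ≈ 4.25000.
Difference = 22/10 − 17/4 = -41/20 ≈ -2.0500.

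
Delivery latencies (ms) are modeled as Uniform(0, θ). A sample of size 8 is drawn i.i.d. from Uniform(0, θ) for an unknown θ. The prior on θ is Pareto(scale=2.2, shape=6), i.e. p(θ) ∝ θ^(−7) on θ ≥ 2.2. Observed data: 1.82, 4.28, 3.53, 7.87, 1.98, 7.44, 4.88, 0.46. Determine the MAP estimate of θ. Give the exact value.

The Uniform(0, θ) likelihood is θ^(−n) for θ ≥ max(xᵢ), zero otherwise. Here max(xᵢ) = 7.87.
Posterior ∝ θ^(−7) · θ^(−8) = θ^(−15) on θ ≥ max(2.2, 7.87) = 7.87.
This density is strictly decreasing in θ, so the posterior mode lies at the lower boundary of the support.

θ̂_MAP = 7.87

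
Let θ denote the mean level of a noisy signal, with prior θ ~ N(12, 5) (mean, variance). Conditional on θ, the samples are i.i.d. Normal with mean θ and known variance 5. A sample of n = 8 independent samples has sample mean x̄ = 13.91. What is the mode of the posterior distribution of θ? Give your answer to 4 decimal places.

n = 8, x̄ = 13.91.
For a Normal prior and Normal likelihood with known variance, the posterior is Normal; its mode equals its mean, the precision-weighted average.
Prior precision 1/σ₀² = 1/5 = 0.2; data precision n/σ² = 8/5 = 1.6.
θ̂ = (0.2·12 + 1.6·13.91) / (0.2 + 1.6) = 24.656/1.8 = 3082/225 ≈ 13.6978.

θ̂_MAP = 13.6978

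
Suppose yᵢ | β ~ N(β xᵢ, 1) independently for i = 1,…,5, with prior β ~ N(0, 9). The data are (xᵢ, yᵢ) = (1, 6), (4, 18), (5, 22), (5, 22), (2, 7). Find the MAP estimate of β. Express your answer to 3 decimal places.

log p(β | y) = −Σ(yᵢ − βxᵢ)²/(2·1) − β²/(2·9) + const.
Setting the derivative to zero: Σxᵢ(yᵢ − βxᵢ)/1 − β/9 = 0, so β = Σxᵢyᵢ / (Σxᵢ² + σ²/τ²).
Σxᵢyᵢ = 1·6 + 4·18 + 5·22 + 5·22 + 2·7 = 312; Σxᵢ² = 71; σ²/τ² = 1/9.
β̂_MAP = 312 / (71 + 1/9) = 312/(640/9) = 351/80 ≈ 4.388.

β̂_MAP = 4.388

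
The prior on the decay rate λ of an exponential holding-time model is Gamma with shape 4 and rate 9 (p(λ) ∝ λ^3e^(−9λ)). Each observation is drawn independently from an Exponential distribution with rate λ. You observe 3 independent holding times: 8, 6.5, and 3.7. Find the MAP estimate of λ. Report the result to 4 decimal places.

λ̂_MAP = 0.2206

The Exponential(rate=λ) likelihood is ∝ λ^n e^(−λΣtᵢ). Here n = 3 and Σtᵢ = 8 + 6.5 + 3.7 = 18.2.
Posterior ∝ λ^3e^(−9λ) · λ^3e^(−18.2λ) = λ^6e^(−27.2λ), i.e. Gamma(7, 27.2).
Mode = (a−1)/b = 6/27.2 ≈ 0.2206.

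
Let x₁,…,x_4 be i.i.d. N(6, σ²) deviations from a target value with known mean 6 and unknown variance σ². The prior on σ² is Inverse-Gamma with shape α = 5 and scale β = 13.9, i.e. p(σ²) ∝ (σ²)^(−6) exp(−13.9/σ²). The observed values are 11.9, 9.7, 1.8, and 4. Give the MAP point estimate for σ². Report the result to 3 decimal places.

Sum of squared deviations about the known mean: SS = (11.9−6)² + (9.7−6)² + (1.8−6)² + (4−6)² = 70.14.
The Normal likelihood contributes (σ²)^(−n/2) exp(−SS/(2σ²)), so the posterior is Inverse-Gamma(α + n/2, β + SS/2) = Inverse-Gamma(7, 48.97).
The mode of Inverse-Gamma(a, b) is b/(a+1) = 48.97/8 ≈ 6.121.

σ̂²_MAP = 6.121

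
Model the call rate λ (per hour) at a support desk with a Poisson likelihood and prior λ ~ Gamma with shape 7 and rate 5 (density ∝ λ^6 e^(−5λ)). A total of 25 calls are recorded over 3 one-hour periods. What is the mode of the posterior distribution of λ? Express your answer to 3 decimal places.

Σxᵢ = 25, n = 3.
Posterior ∝ λ^6e^(−5λ) · λ^25e^(−3λ) = λ^31e^(−8λ), i.e. Gamma(shape=32, rate=8).
The mode of a Gamma(a, b) with a ≥ 1 (shape–rate) is (a−1)/b = 31/8 ≈ 3.875.

λ̂_MAP = 3.875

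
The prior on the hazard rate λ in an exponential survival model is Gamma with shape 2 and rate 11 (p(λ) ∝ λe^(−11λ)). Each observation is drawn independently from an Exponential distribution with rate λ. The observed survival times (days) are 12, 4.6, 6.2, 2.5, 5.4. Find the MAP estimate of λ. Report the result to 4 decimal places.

λ̂_MAP = 0.1439

The Exponential(rate=λ) likelihood is ∝ λ^n e^(−λΣtᵢ). Here n = 5 and Σtᵢ = 12 + 4.6 + 6.2 + 2.5 + 5.4 = 30.7.
Posterior ∝ λe^(−11λ) · λ^5e^(−30.7λ) = λ^6e^(−41.7λ), i.e. Gamma(7, 41.7).
Mode = (a−1)/b = 6/41.7 ≈ 0.1439.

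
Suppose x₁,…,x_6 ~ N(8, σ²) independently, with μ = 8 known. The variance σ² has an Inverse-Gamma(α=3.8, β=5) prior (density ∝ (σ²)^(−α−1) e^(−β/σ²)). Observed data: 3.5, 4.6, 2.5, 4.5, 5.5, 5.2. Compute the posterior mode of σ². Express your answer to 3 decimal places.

Sum of squared deviations about the known mean: SS = (3.5−8)² + (4.6−8)² + (2.5−8)² + (4.5−8)² + (5.5−8)² + (5.2−8)² = 88.4.
The Normal likelihood contributes (σ²)^(−n/2) exp(−SS/(2σ²)), so the posterior is Inverse-Gamma(α + n/2, β + SS/2) = Inverse-Gamma(6.8, 49.2).
The mode of Inverse-Gamma(a, b) is b/(a+1) = 49.2/7.8 ≈ 6.308.

σ̂²_MAP = 6.308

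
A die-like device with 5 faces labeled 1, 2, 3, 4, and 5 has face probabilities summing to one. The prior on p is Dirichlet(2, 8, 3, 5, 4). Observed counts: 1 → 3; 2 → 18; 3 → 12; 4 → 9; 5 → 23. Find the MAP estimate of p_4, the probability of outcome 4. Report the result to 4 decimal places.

The posterior is Dirichlet(αᵢ + nᵢ) = Dirichlet(5, 26, 15, 14, 27).
For a Dirichlet(a₁,…,a_K) with all aᵢ > 1, the mode has j-th component (aⱼ − 1)/(Σaᵢ − K).
Here Σaᵢ = 87 and K = 5, so p_4 = (14 − 1)/(87 − 5) = 13/82 ≈ 0.1585.

MAP estimate: 0.1585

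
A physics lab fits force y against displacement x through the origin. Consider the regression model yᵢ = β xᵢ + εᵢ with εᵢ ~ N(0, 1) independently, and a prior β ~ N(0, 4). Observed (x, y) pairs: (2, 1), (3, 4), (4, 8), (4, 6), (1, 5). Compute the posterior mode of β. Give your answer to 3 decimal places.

β̂_MAP = 1.622

log p(β | y) = −Σ(yᵢ − βxᵢ)²/(2·1) − β²/(2·4) + const.
Setting the derivative to zero: Σxᵢ(yᵢ − βxᵢ)/1 − β/4 = 0, so β = Σxᵢyᵢ / (Σxᵢ² + σ²/τ²).
Σxᵢyᵢ = 2·1 + 3·4 + 4·8 + 4·6 + 1·5 = 75; Σxᵢ² = 46; σ²/τ² = 0.25.
β̂_MAP = 75 / (46 + 0.25) = 75/46.25 ≈ 1.622.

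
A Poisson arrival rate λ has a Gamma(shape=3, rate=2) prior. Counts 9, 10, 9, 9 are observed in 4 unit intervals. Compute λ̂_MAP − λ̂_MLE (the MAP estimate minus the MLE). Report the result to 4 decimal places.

MAP − MLE = -2.7500

Σxᵢ = 37. Posterior is Gamma(40, 6); MAP = (40−1)/6 = 39/6 ≈ 6.50000.
MLE = x̄ = 37/4 ≈ 9.25000.
Difference = 39/6 − 37/4 = -11/4 ≈ -2.7500.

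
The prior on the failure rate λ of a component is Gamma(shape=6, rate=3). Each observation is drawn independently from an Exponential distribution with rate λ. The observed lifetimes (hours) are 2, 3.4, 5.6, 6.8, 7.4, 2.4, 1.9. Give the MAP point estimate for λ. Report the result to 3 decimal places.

The Exponential(rate=λ) likelihood is ∝ λ^n e^(−λΣtᵢ). Here n = 7 and Σtᵢ = 2 + 3.4 + 5.6 + 6.8 + 7.4 + 2.4 + 1.9 = 29.5.
Posterior ∝ λ^5e^(−3λ) · λ^7e^(−29.5λ) = λ^12e^(−32.5λ), i.e. Gamma(13, 32.5).
Mode = (a−1)/b = 12/32.5 ≈ 0.369.

λ̂_MAP = 0.369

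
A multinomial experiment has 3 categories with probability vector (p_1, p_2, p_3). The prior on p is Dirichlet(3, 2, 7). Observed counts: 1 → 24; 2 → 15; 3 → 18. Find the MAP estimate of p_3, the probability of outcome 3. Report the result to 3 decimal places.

The posterior is Dirichlet(αᵢ + nᵢ) = Dirichlet(27, 17, 25).
For a Dirichlet(a₁,…,a_K) with all aᵢ > 1, the mode has j-th component (aⱼ − 1)/(Σaᵢ − K).
Here Σaᵢ = 69 and K = 3, so p_3 = (25 − 1)/(69 − 3) = 24/66 ≈ 0.364.

MAP estimate: 0.364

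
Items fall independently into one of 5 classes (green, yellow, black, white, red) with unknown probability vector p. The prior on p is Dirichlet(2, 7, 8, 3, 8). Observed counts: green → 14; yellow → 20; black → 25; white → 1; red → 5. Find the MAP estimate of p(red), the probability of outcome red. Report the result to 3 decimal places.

The posterior is Dirichlet(αᵢ + nᵢ) = Dirichlet(16, 27, 33, 4, 13).
For a Dirichlet(a₁,…,a_K) with all aᵢ > 1, the mode has j-th component (aⱼ − 1)/(Σaᵢ − K).
Here Σaᵢ = 93 and K = 5, so p(red) = (13 − 1)/(93 − 5) = 12/88 ≈ 0.136.

MAP estimate of p(red) = 0.136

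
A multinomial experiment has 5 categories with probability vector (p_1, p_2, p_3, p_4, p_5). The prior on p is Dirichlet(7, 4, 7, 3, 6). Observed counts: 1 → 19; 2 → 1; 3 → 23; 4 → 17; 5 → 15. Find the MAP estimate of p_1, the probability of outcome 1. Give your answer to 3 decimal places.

MAP estimate: 0.258

The posterior is Dirichlet(αᵢ + nᵢ) = Dirichlet(26, 5, 30, 20, 21).
For a Dirichlet(a₁,…,a_K) with all aᵢ > 1, the mode has j-th component (aⱼ − 1)/(Σaᵢ − K).
Here Σaᵢ = 102 and K = 5, so p_1 = (26 − 1)/(102 − 5) = 25/97 ≈ 0.258.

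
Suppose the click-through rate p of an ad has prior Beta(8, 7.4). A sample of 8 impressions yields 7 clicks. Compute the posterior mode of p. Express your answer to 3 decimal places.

Prior: Beta(8, 7.4).
Data: 7 successes in 8 trials. The binomial likelihood contributes p^7(1−p)^1, so the posterior is Beta(8+7, 7.4+1) = Beta(15, 8.4).
For Beta(a, b) with a, b > 1 the mode is (a−1)/(a+b−2) = 14/21.4 ≈ 0.654.

p̂_MAP = 0.654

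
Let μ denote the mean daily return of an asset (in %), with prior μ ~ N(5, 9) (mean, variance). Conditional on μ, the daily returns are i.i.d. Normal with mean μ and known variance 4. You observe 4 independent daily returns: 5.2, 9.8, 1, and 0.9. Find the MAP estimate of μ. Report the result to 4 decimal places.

μ̂_MAP = 4.3025

n = 4; x̄ = (5.2 + 9.8 + 1 + 0.9)/4 = 16.9/4 = 4.225.
For a Normal prior and Normal likelihood with known variance, the posterior is Normal; its mode equals its mean, the precision-weighted average.
Prior precision 1/σ₀² = 1/9; data precision n/σ² = 4/4 = 1.
μ̂ = ((1/9)·5 + 1·4.225) / (1/9 + 1) = (1721/360)/(10/9) = 4.3025.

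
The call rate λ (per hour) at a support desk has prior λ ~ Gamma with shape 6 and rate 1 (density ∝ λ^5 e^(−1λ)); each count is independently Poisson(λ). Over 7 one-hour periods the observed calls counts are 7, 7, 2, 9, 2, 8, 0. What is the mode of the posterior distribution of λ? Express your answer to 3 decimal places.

Σxᵢ = 7+7+2+9+2+8+0 = 35, with n = 7.
Posterior ∝ λ^5e^(−1λ) · λ^35e^(−7λ) = λ^40e^(−8λ), i.e. Gamma(shape=41, rate=8).
The mode of a Gamma(a, b) with a ≥ 1 (shape–rate) is (a−1)/b = 40/8 ≈ 5.000.

λ̂_MAP = 5.000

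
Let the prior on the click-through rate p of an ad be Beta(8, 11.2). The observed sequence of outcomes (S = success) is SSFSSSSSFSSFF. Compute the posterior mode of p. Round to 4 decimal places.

Prior: Beta(8, 11.2).
Data: 9 successes in 13 trials (from the sequence). The binomial likelihood contributes p^9(1−p)^4, so the posterior is Beta(8+9, 11.2+4) = Beta(17, 15.2).
For Beta(a, b) with a, b > 1 the mode is (a−1)/(a+b−2) = 16/30.2 ≈ 0.5298.

p̂_MAP = 0.5298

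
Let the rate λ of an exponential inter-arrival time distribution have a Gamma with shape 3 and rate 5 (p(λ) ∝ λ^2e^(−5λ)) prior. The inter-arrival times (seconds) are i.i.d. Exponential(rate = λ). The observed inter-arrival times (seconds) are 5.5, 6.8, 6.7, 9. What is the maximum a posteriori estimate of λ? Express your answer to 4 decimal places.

λ̂_MAP = 0.1818

The Exponential(rate=λ) likelihood is ∝ λ^n e^(−λΣtᵢ). Here n = 4 and Σtᵢ = 5.5 + 6.8 + 6.7 + 9 = 28.
Posterior ∝ λ^2e^(−5λ) · λ^4e^(−28λ) = λ^6e^(−33λ), i.e. Gamma(7, 33).
Mode = (a−1)/b = 6/33 ≈ 0.1818.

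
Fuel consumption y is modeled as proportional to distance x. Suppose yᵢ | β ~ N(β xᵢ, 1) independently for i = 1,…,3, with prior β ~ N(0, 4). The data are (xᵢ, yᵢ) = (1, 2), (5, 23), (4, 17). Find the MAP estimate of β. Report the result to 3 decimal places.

log p(β | y) = −Σ(yᵢ − βxᵢ)²/(2·1) − β²/(2·4) + const.
Setting the derivative to zero: Σxᵢ(yᵢ − βxᵢ)/1 − β/4 = 0, so β = Σxᵢyᵢ / (Σxᵢ² + σ²/τ²).
Σxᵢyᵢ = 1·2 + 5·23 + 4·17 = 185; Σxᵢ² = 42; σ²/τ² = 0.25.
β̂_MAP = 185 / (42 + 0.25) = 185/42.25 ≈ 4.379.

β̂_MAP = 4.379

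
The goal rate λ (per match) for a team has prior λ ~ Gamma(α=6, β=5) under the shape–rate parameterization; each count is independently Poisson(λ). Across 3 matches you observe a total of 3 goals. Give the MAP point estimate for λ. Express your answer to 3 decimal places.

λ̂_MAP = 1.000

Σxᵢ = 3, n = 3.
Posterior ∝ λ^5e^(−5λ) · λ^3e^(−3λ) = λ^8e^(−8λ), i.e. Gamma(shape=9, rate=8).
The mode of a Gamma(a, b) with a ≥ 1 (shape–rate) is (a−1)/b = 8/8 ≈ 1.000.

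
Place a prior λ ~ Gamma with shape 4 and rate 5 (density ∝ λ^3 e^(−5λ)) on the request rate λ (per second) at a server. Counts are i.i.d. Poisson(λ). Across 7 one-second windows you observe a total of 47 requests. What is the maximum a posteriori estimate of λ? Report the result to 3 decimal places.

Σxᵢ = 47, n = 7.
Posterior ∝ λ^3e^(−5λ) · λ^47e^(−7λ) = λ^50e^(−12λ), i.e. Gamma(shape=51, rate=12).
The mode of a Gamma(a, b) with a ≥ 1 (shape–rate) is (a−1)/b = 50/12 ≈ 4.167.

λ̂_MAP = 4.167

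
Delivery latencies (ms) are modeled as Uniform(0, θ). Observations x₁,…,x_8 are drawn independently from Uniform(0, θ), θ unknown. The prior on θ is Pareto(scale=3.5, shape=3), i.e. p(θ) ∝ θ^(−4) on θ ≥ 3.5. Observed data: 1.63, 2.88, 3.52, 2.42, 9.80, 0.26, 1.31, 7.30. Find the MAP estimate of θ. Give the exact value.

θ̂_MAP = 9.80

The Uniform(0, θ) likelihood is θ^(−n) for θ ≥ max(xᵢ), zero otherwise. Here max(xᵢ) = 9.80.
Posterior ∝ θ^(−4) · θ^(−8) = θ^(−12) on θ ≥ max(3.5, 9.80) = 9.80.
This density is strictly decreasing in θ, so the posterior mode lies at the lower boundary of the support.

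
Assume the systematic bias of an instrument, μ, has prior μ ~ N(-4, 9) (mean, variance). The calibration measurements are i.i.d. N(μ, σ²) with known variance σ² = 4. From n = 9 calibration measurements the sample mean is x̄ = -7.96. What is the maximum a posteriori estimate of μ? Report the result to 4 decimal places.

μ̂_MAP = -7.7736

n = 9, x̄ = -7.96.
For a Normal prior and Normal likelihood with known variance, the posterior is Normal; its mode equals its mean, the precision-weighted average.
Prior precision 1/σ₀² = 1/9; data precision n/σ² = 9/4 = 2.25.
μ̂ = ((1/9)·(-4) + 2.25·(-7.96)) / (1/9 + 2.25) = (-16519/900)/(85/36) = -16519/2125 ≈ -7.7736.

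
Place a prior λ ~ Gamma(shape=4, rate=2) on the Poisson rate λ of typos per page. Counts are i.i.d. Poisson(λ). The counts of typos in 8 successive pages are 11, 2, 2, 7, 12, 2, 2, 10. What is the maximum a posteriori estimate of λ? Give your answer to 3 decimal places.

Σxᵢ = 11+2+2+7+12+2+2+10 = 48, with n = 8.
Posterior ∝ λ^3e^(−2λ) · λ^48e^(−8λ) = λ^51e^(−10λ), i.e. Gamma(shape=52, rate=10).
The mode of a Gamma(a, b) with a ≥ 1 (shape–rate) is (a−1)/b = 51/10 ≈ 5.100.

λ̂_MAP = 5.100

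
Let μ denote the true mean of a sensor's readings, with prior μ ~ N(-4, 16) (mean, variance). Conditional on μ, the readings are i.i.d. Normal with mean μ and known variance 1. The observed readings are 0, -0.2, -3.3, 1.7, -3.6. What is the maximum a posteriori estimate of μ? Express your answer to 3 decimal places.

n = 5; x̄ = (0 + (-0.2) + (-3.3) + 1.7 + (-3.6))/5 = -5.4/5 = -1.08.
For a Normal prior and Normal likelihood with known variance, the posterior is Normal; its mode equals its mean, the precision-weighted average.
Prior precision 1/σ₀² = 1/16 = 0.0625; data precision n/σ² = 5/1 = 5.
μ̂ = (0.0625·(-4) + 5·(-1.08)) / (0.0625 + 5) = (-5.65)/5.0625 = -452/405 ≈ -1.116.

μ̂_MAP = -1.116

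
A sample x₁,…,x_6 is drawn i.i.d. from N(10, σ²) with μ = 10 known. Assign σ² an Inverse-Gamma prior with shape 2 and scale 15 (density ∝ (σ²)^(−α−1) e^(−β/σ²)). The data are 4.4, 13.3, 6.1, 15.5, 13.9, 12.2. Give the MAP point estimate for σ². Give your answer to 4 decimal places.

Sum of squared deviations about the known mean: SS = (4.4−10)² + (13.3−10)² + (6.1−10)² + (15.5−10)² + (13.9−10)² + (12.2−10)² = 107.76.
The Normal likelihood contributes (σ²)^(−n/2) exp(−SS/(2σ²)), so the posterior is Inverse-Gamma(α + n/2, β + SS/2) = Inverse-Gamma(5, 68.88).
The mode of Inverse-Gamma(a, b) is b/(a+1) = 68.88/6 ≈ 11.4800.

σ̂²_MAP = 11.4800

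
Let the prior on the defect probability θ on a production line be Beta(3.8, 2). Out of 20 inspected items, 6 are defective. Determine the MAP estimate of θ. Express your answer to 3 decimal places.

θ̂_MAP = 0.370

Prior: Beta(3.8, 2).
Data: 6 successes in 20 trials. The binomial likelihood contributes θ^6(1−θ)^14, so the posterior is Beta(3.8+6, 2+14) = Beta(9.8, 16).
For Beta(a, b) with a, b > 1 the mode is (a−1)/(a+b−2) = 8.8/23.8 ≈ 0.370.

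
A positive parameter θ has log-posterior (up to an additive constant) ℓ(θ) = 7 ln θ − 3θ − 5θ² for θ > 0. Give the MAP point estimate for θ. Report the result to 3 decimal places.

θ̂_MAP = 0.700

ℓ'(θ) = 7/θ − 3 − 10θ. Setting this to zero and multiplying by θ: 10θ² + 3θ − 7 = 0.
θ = (−3 + √(3² + 4·10·7)) / (2·10) = (−3 + √289) / 20 = (−3 + 17)/20 = 7/10.
ℓ''(θ) = −7/θ² − 10 < 0, confirming a maximum.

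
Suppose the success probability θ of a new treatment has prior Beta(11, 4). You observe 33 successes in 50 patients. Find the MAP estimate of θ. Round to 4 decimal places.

θ̂_MAP = 0.6825

Prior: Beta(11, 4).
Data: 33 successes in 50 trials. The binomial likelihood contributes θ^33(1−θ)^17, so the posterior is Beta(11+33, 4+17) = Beta(44, 21).
For Beta(a, b) with a, b > 1 the mode is (a−1)/(a+b−2) = 43/63 ≈ 0.6825.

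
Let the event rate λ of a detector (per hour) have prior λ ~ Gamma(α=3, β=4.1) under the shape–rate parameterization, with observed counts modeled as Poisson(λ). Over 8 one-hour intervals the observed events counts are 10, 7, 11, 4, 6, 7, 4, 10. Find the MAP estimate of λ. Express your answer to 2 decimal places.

λ̂_MAP = 5.04

Σxᵢ = 10+7+11+4+6+7+4+10 = 59, with n = 8.
Posterior ∝ λ^2e^(−4.1λ) · λ^59e^(−8λ) = λ^61e^(−12.1λ), i.e. Gamma(shape=62, rate=12.1).
The mode of a Gamma(a, b) with a ≥ 1 (shape–rate) is (a−1)/b = 61/12.1 ≈ 5.04.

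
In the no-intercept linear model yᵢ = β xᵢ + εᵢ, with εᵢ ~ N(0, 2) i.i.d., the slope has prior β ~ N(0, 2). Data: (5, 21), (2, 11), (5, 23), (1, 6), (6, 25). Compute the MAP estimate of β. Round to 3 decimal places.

β̂_MAP = 4.326

log p(β | y) = −Σ(yᵢ − βxᵢ)²/(2·2) − β²/(2·2) + const.
Setting the derivative to zero: Σxᵢ(yᵢ − βxᵢ)/2 − β/2 = 0, so β = Σxᵢyᵢ / (Σxᵢ² + σ²/τ²).
Σxᵢyᵢ = 5·21 + 2·11 + 5·23 + 1·6 + 6·25 = 398; Σxᵢ² = 91; σ²/τ² = 1.
β̂_MAP = 398 / (91 + 1) = 398/92 ≈ 4.326.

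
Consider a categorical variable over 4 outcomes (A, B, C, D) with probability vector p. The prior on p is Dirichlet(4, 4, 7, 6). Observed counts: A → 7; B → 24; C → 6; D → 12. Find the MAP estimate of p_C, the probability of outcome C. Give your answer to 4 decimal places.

MAP estimate of p_C = 0.1818

The posterior is Dirichlet(αᵢ + nᵢ) = Dirichlet(11, 28, 13, 18).
For a Dirichlet(a₁,…,a_K) with all aᵢ > 1, the mode has j-th component (aⱼ − 1)/(Σaᵢ − K).
Here Σaᵢ = 70 and K = 4, so p_C = (13 − 1)/(70 − 4) = 12/66 ≈ 0.1818.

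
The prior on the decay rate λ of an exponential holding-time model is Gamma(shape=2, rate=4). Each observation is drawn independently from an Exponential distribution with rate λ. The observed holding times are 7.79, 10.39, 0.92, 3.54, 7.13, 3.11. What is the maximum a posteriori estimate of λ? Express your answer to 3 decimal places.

λ̂_MAP = 0.190

The Exponential(rate=λ) likelihood is ∝ λ^n e^(−λΣtᵢ). Here n = 6 and Σtᵢ = 7.79 + 10.39 + 0.92 + 3.54 + 7.13 + 3.11 = 32.88.
Posterior ∝ λe^(−4λ) · λ^6e^(−32.88λ) = λ^7e^(−36.88λ), i.e. Gamma(8, 36.88).
Mode = (a−1)/b = 7/36.88 ≈ 0.190.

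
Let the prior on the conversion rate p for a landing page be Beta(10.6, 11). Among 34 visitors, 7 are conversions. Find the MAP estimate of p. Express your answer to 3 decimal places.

Prior: Beta(10.6, 11).
Data: 7 successes in 34 trials. The binomial likelihood contributes p^7(1−p)^27, so the posterior is Beta(10.6+7, 11+27) = Beta(17.6, 38).
For Beta(a, b) with a, b > 1 the mode is (a−1)/(a+b−2) = 16.6/53.6 ≈ 0.310.

p̂_MAP = 0.310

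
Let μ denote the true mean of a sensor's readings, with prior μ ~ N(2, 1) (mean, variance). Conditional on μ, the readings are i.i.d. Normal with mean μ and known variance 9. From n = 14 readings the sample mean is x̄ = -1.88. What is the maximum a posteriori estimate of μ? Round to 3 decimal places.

μ̂_MAP = -0.362

n = 14, x̄ = -1.88.
For a Normal prior and Normal likelihood with known variance, the posterior is Normal; its mode equals its mean, the precision-weighted average.
Prior precision 1/σ₀² = 1/1 = 1; data precision n/σ² = 14/9.
μ̂ = (1·2 + (14/9)·(-1.88)) / (1 + 14/9) = (-208/225)/(23/9) = -208/575 ≈ -0.362.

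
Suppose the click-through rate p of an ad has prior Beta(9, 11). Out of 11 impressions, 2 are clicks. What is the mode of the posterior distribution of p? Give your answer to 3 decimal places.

Prior: Beta(9, 11).
Data: 2 successes in 11 trials. The binomial likelihood contributes p^2(1−p)^9, so the posterior is Beta(9+2, 11+9) = Beta(11, 20).
For Beta(a, b) with a, b > 1 the mode is (a−1)/(a+b−2) = 10/29 ≈ 0.345.

p̂_MAP = 0.345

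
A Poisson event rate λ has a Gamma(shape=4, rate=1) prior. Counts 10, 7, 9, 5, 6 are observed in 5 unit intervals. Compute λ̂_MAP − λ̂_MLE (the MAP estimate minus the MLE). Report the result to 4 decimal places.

Σxᵢ = 37. Posterior is Gamma(41, 6); MAP = (41−1)/6 = 40/6 ≈ 6.66667.
MLE = x̄ = 37/5 ≈ 7.40000.
Difference = 40/6 − 37/5 = -11/15 ≈ -0.7333.

MAP − MLE = -0.7333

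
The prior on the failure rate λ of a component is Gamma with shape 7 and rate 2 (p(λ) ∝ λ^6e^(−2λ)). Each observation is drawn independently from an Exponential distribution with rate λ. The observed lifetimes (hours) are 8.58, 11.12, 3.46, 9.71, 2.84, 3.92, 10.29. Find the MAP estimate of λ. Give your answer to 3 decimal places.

λ̂_MAP = 0.250

The Exponential(rate=λ) likelihood is ∝ λ^n e^(−λΣtᵢ). Here n = 7 and Σtᵢ = 8.58 + 11.12 + 3.46 + 9.71 + 2.84 + 3.92 + 10.29 = 49.92.
Posterior ∝ λ^6e^(−2λ) · λ^7e^(−49.92λ) = λ^13e^(−51.92λ), i.e. Gamma(14, 51.92).
Mode = (a−1)/b = 13/51.92 ≈ 0.250.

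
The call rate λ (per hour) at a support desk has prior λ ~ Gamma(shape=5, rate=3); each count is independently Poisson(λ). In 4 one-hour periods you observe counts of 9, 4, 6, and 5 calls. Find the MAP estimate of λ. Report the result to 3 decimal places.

λ̂_MAP = 4.000

Σxᵢ = 9+4+6+5 = 24, with n = 4.
Posterior ∝ λ^4e^(−3λ) · λ^24e^(−4λ) = λ^28e^(−7λ), i.e. Gamma(shape=29, rate=7).
The mode of a Gamma(a, b) with a ≥ 1 (shape–rate) is (a−1)/b = 28/7 ≈ 4.000.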